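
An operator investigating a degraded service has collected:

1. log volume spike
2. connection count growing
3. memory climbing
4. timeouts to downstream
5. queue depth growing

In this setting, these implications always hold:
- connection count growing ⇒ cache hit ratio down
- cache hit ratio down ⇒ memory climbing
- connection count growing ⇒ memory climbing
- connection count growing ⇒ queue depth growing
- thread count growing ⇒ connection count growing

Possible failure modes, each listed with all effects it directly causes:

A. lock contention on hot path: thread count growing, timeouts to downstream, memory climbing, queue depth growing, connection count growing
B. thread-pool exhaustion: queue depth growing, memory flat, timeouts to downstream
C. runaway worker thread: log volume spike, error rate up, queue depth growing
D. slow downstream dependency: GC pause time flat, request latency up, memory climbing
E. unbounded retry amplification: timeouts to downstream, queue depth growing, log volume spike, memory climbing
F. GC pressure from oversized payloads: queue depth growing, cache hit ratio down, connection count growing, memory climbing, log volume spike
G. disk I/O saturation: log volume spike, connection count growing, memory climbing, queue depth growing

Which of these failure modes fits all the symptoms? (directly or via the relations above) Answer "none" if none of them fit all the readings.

none

Checking each candidate against the observations:
(A) lock contention on hot path — log volume spike ✗; connection count growing ✓; memory climbing ✓; timeouts to downstream ✓; queue depth growing ✓
(B) thread-pool exhaustion — log volume spike ✗; connection count growing ✗; memory climbing ✗; timeouts to downstream ✓; queue depth growing ✓
(C) runaway worker thread — log volume spike ✓; connection count growing ✗; memory climbing ✗; timeouts to downstream ✗; queue depth growing ✓
(D) slow downstream dependency — log volume spike ✗; connection count growing ✗; memory climbing ✓; timeouts to downstream ✗; queue depth growing ✗
(E) unbounded retry amplification — does not account for connection count growing
(F) GC pressure from oversized payloads — does not account for timeouts to downstream
(G) disk I/O saturation — log volume spike ✓; connection count growing ✓; memory climbing ✓; timeouts to downstream ✗; queue depth growing ✓
Every candidate fails on at least one observation.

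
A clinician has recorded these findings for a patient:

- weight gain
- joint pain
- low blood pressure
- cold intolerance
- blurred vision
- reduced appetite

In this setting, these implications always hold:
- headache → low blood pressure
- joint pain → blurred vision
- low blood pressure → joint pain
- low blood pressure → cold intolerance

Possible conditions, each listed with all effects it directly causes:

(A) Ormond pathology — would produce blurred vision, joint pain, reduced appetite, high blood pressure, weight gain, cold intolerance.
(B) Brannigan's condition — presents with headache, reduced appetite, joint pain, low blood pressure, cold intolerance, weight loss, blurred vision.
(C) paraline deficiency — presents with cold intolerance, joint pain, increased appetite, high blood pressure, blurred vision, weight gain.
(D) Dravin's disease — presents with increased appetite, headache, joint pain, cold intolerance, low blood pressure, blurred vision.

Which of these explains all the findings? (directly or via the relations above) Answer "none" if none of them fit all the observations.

For each candidate, compare predicted effects to what was observed:
(A) Ormond pathology — weight gain match; joint pain match; low blood pressure miss; cold intolerance match; blurred vision match; reduced appetite match
(B) Brannigan's condition — weight gain miss; joint pain match; low blood pressure match; cold intolerance match; blurred vision match; reduced appetite match
(C) paraline deficiency — fails on low blood pressure, reduced appetite (predicts high blood pressure, not low blood pressure; predicts increased appetite, not reduced appetite)
(D) Dravin's disease — weight gain miss; joint pain match; low blood pressure match; cold intolerance match; blurred vision match; reduced appetite miss
No candidate is consistent with all observations.

none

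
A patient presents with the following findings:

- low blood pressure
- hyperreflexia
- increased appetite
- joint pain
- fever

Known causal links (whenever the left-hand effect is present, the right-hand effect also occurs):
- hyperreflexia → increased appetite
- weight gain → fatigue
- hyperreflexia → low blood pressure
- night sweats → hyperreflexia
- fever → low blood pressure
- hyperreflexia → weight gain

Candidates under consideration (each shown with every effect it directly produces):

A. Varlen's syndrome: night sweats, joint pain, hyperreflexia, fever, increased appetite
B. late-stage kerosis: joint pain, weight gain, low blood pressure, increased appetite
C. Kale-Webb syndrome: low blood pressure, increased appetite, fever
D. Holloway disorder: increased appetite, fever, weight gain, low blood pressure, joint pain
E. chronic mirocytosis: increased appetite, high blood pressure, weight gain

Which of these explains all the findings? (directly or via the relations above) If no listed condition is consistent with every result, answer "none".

Per-candidate check:
(A) Varlen's syndrome — low blood pressure ✓ (via hyperreflexia → low blood pressure); hyperreflexia ✓; increased appetite ✓; joint pain ✓; fever ✓
(B) late-stage kerosis — low blood pressure ✓; hyperreflexia ✗; increased appetite ✓; joint pain ✓; fever ✗
(C) Kale-Webb syndrome — does not account for hyperreflexia, joint pain
(D) Holloway disorder — low blood pressure ✓; hyperreflexia ✗; increased appetite ✓; joint pain ✓; fever ✓
(E) chronic mirocytosis — low blood pressure ✗; hyperreflexia ✗; increased appetite ✓; joint pain ✗; fever ✗
Only (A) is consistent with every observation.

A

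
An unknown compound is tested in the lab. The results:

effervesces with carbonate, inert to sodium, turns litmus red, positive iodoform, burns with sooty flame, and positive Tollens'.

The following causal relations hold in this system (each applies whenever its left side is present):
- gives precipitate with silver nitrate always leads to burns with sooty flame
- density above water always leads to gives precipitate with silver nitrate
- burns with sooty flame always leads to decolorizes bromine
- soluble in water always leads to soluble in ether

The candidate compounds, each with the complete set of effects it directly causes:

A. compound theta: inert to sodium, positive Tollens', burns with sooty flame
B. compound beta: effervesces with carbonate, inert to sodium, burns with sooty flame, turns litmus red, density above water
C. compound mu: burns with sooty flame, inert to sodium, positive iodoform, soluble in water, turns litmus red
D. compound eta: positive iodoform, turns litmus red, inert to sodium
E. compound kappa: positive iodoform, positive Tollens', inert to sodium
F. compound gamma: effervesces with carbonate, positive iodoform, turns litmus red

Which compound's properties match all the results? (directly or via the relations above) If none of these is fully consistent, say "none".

For each candidate, compare predicted effects to what was observed:
(A) compound theta — does not account for effervesces with carbonate, turns litmus red, positive iodoform
(B) compound beta — does not account for positive iodoform, positive Tollens'
(C) compound mu — effervesces with carbonate ✗; inert to sodium ✓; turns litmus red ✓; positive iodoform ✓; burns with sooty flame ✓; positive Tollens' ✗
(D) compound eta — effervesces with carbonate ✗; inert to sodium ✓; turns litmus red ✓; positive iodoform ✓; burns with sooty flame ✗; positive Tollens' ✗
(E) compound kappa — effervesces with carbonate ✗; inert to sodium ✓; turns litmus red ✗; positive iodoform ✓; burns with sooty flame ✗; positive Tollens' ✓
(F) compound gamma — effervesces with carbonate ✓; inert to sodium ✗; turns litmus red ✓; positive iodoform ✓; burns with sooty flame ✗; positive Tollens' ✗
None of the listed candidates fits everything.

none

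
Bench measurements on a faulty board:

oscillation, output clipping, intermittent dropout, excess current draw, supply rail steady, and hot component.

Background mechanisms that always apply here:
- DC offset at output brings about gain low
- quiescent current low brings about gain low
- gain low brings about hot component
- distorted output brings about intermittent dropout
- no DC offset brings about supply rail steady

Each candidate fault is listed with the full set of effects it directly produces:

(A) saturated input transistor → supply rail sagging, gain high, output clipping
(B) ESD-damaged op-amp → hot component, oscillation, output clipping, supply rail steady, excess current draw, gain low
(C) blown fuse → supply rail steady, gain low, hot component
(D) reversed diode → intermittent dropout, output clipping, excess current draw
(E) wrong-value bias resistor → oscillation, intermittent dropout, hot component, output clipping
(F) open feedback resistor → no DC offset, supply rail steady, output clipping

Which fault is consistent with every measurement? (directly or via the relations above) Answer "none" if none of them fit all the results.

none

Per-candidate check:
(A) saturated input transistor — oscillation miss; output clipping match; intermittent dropout miss; excess current draw miss; supply rail steady miss; hot component miss
(B) ESD-damaged op-amp — oscillation match; output clipping match; intermittent dropout miss; excess current draw match; supply rail steady match; hot component match
(C) blown fuse — does not account for oscillation, output clipping, intermittent dropout, excess current draw
(D) reversed diode — oscillation miss; output clipping match; intermittent dropout match; excess current draw match; supply rail steady miss; hot component miss
(E) wrong-value bias resistor — oscillation match; output clipping match; intermittent dropout match; excess current draw miss; supply rail steady miss; hot component match
(F) open feedback resistor — does not account for oscillation, intermittent dropout, excess current draw, hot component
No candidate is consistent with all observations.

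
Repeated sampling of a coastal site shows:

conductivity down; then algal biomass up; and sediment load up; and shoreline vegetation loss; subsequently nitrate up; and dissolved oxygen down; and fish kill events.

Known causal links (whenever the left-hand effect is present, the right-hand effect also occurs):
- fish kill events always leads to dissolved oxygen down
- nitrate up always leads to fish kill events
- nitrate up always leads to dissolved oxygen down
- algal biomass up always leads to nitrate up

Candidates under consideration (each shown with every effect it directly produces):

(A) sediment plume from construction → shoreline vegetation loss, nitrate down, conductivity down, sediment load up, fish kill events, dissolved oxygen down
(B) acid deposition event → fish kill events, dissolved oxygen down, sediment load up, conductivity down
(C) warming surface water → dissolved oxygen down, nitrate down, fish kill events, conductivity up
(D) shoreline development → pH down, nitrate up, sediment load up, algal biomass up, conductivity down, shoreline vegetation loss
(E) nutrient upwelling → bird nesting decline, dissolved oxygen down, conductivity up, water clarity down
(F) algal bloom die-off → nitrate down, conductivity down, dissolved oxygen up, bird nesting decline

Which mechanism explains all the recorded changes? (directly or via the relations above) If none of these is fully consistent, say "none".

For each candidate, compare predicted effects to what was observed:
(A) sediment plume from construction — fails on algal biomass up, nitrate up (predicts nitrate down, not nitrate up)
(B) acid deposition event — conductivity down +; algal biomass up -; sediment load up +; shoreline vegetation loss -; nitrate up -; dissolved oxygen down +; fish kill events +
(C) warming surface water — conductivity down -; algal biomass up -; sediment load up -; shoreline vegetation loss -; nitrate up -; dissolved oxygen down +; fish kill events +
(D) shoreline development — accounts for every observation (dissolved oxygen down through nitrate up → dissolved oxygen down)
(E) nutrient upwelling — fails on conductivity down, algal biomass up, sediment load up, shoreline vegetation loss, nitrate up, fish kill events (predicts conductivity up, not conductivity down)
(F) algal bloom die-off — fails on algal biomass up, sediment load up, shoreline vegetation loss, nitrate up, dissolved oxygen down, fish kill events (predicts nitrate down, not nitrate up; predicts dissolved oxygen up, not dissolved oxygen down)
(D) is the only candidate with no mismatches.

D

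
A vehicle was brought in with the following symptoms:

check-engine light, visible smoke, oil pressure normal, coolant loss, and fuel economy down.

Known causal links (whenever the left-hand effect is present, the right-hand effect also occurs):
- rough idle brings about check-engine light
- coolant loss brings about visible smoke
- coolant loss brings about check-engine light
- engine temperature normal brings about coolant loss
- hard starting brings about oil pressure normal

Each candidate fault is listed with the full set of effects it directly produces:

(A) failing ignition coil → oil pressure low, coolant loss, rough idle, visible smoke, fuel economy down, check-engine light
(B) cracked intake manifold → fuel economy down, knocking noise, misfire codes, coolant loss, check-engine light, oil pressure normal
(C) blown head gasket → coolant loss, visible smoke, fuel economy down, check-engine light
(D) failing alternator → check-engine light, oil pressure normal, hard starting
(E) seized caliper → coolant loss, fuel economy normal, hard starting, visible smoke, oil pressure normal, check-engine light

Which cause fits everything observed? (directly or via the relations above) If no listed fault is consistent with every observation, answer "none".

For each candidate, compare predicted effects to what was observed:
(A) failing ignition coil — fails on oil pressure normal (predicts oil pressure low, not oil pressure normal)
(B) cracked intake manifold — check-engine light ✓; visible smoke ✓ (through coolant loss → visible smoke); oil pressure normal ✓; coolant loss ✓; fuel economy down ✓
(C) blown head gasket — check-engine light ✓; visible smoke ✓; oil pressure normal ✗; coolant loss ✓; fuel economy down ✓
(D) failing alternator — does not account for visible smoke, coolant loss, fuel economy down
(E) seized caliper — fails on fuel economy down (predicts fuel economy normal, not fuel economy down)
(B) alone accounts for all the evidence.

B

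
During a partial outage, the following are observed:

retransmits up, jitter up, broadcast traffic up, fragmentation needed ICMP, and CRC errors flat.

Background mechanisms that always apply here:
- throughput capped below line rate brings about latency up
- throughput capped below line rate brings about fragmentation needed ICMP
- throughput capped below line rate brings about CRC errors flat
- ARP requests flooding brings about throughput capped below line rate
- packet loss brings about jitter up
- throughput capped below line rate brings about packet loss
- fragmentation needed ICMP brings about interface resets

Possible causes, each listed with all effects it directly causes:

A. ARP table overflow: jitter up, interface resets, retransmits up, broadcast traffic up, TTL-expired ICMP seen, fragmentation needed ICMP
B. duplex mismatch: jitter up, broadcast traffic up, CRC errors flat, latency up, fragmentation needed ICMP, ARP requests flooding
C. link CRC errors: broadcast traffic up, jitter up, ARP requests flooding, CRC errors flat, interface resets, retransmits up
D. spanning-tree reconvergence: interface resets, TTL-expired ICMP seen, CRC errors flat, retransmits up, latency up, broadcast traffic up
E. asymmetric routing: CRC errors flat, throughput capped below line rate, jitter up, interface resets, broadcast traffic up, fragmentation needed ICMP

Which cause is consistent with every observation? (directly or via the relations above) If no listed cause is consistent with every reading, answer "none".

C

For each candidate, compare predicted effects to what was observed:
(A) ARP table overflow — does not account for CRC errors flat
(B) duplex mismatch — does not account for retransmits up
(C) link CRC errors — accounts for every observation (fragmentation needed ICMP through ARP requests flooding → throughput capped below line rate → fragmentation needed ICMP)
(D) spanning-tree reconvergence — retransmits up match; jitter up miss; broadcast traffic up match; fragmentation needed ICMP miss; CRC errors flat match
(E) asymmetric routing — retransmits up miss; jitter up match; broadcast traffic up match; fragmentation needed ICMP match; CRC errors flat match
(C) is the only candidate with no mismatches.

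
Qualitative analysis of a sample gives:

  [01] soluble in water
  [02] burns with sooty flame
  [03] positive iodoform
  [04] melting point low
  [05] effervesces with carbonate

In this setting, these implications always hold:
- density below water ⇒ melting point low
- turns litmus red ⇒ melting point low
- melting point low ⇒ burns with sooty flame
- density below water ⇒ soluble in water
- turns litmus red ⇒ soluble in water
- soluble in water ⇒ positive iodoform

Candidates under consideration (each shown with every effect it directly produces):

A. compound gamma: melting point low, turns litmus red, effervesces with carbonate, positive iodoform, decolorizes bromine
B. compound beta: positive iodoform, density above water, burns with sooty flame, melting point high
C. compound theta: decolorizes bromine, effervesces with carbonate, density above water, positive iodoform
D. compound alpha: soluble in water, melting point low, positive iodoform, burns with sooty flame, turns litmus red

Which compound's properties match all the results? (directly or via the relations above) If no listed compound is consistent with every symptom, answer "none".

A

For each candidate, compare predicted effects to what was observed:
(A) compound gamma — soluble in water match (via turns litmus red → soluble in water); burns with sooty flame match (via melting point low → burns with sooty flame); positive iodoform match; melting point low match; effervesces with carbonate match
(B) compound beta — fails on soluble in water, melting point low, effervesces with carbonate (predicts melting point high, not melting point low)
(C) compound theta — does not account for soluble in water, burns with sooty flame, melting point low
(D) compound alpha — soluble in water match; burns with sooty flame match; positive iodoform match; melting point low match; effervesces with carbonate miss
(A) is the only candidate with no mismatches.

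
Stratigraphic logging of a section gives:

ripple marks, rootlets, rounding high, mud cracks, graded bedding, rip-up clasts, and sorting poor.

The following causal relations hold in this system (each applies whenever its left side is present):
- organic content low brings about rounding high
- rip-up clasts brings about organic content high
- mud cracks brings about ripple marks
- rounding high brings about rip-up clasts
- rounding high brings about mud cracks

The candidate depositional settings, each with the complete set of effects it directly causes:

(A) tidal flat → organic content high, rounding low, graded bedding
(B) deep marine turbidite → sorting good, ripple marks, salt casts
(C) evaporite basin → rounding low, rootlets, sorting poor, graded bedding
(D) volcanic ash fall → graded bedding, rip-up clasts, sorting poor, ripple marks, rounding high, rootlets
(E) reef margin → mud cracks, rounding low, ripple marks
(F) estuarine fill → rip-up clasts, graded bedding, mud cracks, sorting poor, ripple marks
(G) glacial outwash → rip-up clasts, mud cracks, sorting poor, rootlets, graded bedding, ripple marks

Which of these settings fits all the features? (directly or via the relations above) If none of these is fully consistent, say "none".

D

Per-candidate check:
(A) tidal flat — ripple marks -; rootlets -; rounding high -; mud cracks -; graded bedding +; rip-up clasts -; sorting poor -
(B) deep marine turbidite — fails on rootlets, rounding high, mud cracks, graded bedding, rip-up clasts, sorting poor (predicts sorting good, not sorting poor)
(C) evaporite basin — fails on ripple marks, rounding high, mud cracks, rip-up clasts (predicts rounding low, not rounding high)
(D) volcanic ash fall — ripple marks +; rootlets +; rounding high +; mud cracks + (by rounding high → mud cracks); graded bedding +; rip-up clasts +; sorting poor +
(E) reef margin — ripple marks +; rootlets -; rounding high -; mud cracks +; graded bedding -; rip-up clasts -; sorting poor -
(F) estuarine fill — ripple marks +; rootlets -; rounding high -; mud cracks +; graded bedding +; rip-up clasts +; sorting poor +
(G) glacial outwash — does not account for rounding high
Only (D) is consistent with every observation.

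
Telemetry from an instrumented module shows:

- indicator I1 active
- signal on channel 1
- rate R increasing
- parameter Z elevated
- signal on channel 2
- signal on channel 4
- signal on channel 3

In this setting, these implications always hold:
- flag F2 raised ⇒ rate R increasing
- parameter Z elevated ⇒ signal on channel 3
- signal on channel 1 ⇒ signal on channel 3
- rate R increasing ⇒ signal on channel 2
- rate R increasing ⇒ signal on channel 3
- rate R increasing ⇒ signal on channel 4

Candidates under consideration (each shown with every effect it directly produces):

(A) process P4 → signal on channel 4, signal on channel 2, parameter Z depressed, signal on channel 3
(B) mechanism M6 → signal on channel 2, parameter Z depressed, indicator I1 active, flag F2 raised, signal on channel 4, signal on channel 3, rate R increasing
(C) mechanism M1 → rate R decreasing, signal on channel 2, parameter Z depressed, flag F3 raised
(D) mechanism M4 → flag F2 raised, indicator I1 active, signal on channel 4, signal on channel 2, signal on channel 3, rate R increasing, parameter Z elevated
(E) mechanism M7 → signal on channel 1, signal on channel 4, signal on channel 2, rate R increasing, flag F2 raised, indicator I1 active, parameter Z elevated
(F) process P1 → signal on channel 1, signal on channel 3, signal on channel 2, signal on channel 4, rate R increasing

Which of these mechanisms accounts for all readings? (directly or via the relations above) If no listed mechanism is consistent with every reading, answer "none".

E

Per-candidate check:
(A) process P4 — indicator I1 active ✗; signal on channel 1 ✗; rate R increasing ✗; parameter Z elevated ✗; signal on channel 2 ✓; signal on channel 4 ✓; signal on channel 3 ✓
(B) mechanism M6 — indicator I1 active ✓; signal on channel 1 ✗; rate R increasing ✓; parameter Z elevated ✗; signal on channel 2 ✓; signal on channel 4 ✓; signal on channel 3 ✓
(C) mechanism M1 — fails on indicator I1 active, signal on channel 1, rate R increasing, parameter Z elevated, signal on channel 4, signal on channel 3 (predicts rate R decreasing, not rate R increasing; predicts parameter Z depressed, not parameter Z elevated)
(D) mechanism M4 — indicator I1 active ✓; signal on channel 1 ✗; rate R increasing ✓; parameter Z elevated ✓; signal on channel 2 ✓; signal on channel 4 ✓; signal on channel 3 ✓
(E) mechanism M7 — indicator I1 active ✓; signal on channel 1 ✓; rate R increasing ✓; parameter Z elevated ✓; signal on channel 2 ✓; signal on channel 4 ✓; signal on channel 3 ✓ (via rate R increasing → signal on channel 3)
(F) process P1 — does not account for indicator I1 active, parameter Z elevated
(E) alone accounts for all the evidence.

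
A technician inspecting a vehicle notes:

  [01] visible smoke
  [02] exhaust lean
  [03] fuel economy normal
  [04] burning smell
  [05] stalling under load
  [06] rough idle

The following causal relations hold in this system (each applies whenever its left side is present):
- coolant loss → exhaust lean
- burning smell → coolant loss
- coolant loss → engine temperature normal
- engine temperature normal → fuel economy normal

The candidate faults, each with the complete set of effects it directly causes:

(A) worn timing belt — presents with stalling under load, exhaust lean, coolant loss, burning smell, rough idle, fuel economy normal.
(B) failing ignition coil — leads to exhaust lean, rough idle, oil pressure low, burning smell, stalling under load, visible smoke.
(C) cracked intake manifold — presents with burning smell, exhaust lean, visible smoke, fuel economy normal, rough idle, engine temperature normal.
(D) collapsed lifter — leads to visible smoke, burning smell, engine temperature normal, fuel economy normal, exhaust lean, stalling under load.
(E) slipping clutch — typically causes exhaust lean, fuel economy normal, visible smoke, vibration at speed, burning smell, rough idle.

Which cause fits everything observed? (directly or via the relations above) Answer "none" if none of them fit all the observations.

Testing each hypothesis:
(A) worn timing belt — visible smoke NO; exhaust lean yes; fuel economy normal yes; burning smell yes; stalling under load yes; rough idle yes
(B) failing ignition coil — accounts for every observation (fuel economy normal via burning smell → coolant loss → engine temperature normal → fuel economy normal)
(C) cracked intake manifold — visible smoke yes; exhaust lean yes; fuel economy normal yes; burning smell yes; stalling under load NO; rough idle yes
(D) collapsed lifter — visible smoke yes; exhaust lean yes; fuel economy normal yes; burning smell yes; stalling under load yes; rough idle NO
(E) slipping clutch — does not account for stalling under load
(B) is the only candidate with no mismatches.

B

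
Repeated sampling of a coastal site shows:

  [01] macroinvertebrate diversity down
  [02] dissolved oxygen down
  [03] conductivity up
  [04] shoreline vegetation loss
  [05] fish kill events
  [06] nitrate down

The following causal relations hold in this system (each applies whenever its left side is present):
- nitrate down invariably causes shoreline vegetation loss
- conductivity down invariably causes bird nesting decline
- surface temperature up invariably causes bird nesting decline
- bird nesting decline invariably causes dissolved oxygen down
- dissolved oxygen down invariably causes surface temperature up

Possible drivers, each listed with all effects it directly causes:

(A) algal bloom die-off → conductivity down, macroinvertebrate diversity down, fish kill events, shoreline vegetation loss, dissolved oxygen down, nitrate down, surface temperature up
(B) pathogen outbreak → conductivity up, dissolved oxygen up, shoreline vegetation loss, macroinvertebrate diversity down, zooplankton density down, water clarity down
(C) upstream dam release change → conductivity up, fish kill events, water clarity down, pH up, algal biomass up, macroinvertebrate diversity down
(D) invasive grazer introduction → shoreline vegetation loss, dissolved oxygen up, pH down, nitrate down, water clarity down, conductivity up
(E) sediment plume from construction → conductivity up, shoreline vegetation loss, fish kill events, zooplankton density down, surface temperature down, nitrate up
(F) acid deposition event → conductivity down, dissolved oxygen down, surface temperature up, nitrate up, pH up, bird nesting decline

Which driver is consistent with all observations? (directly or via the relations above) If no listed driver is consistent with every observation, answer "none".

Per-candidate check:
(A) algal bloom die-off — fails on conductivity up (predicts conductivity down, not conductivity up)
(B) pathogen outbreak — macroinvertebrate diversity down yes; dissolved oxygen down NO; conductivity up yes; shoreline vegetation loss yes; fish kill events NO; nitrate down NO
(C) upstream dam release change — macroinvertebrate diversity down yes; dissolved oxygen down NO; conductivity up yes; shoreline vegetation loss NO; fish kill events yes; nitrate down NO
(D) invasive grazer introduction — fails on macroinvertebrate diversity down, dissolved oxygen down, fish kill events (predicts dissolved oxygen up, not dissolved oxygen down)
(E) sediment plume from construction — fails on macroinvertebrate diversity down, dissolved oxygen down, nitrate down (predicts nitrate up, not nitrate down)
(F) acid deposition event — macroinvertebrate diversity down NO; dissolved oxygen down yes; conductivity up NO; shoreline vegetation loss NO; fish kill events NO; nitrate down NO
Every candidate fails on at least one observation.

none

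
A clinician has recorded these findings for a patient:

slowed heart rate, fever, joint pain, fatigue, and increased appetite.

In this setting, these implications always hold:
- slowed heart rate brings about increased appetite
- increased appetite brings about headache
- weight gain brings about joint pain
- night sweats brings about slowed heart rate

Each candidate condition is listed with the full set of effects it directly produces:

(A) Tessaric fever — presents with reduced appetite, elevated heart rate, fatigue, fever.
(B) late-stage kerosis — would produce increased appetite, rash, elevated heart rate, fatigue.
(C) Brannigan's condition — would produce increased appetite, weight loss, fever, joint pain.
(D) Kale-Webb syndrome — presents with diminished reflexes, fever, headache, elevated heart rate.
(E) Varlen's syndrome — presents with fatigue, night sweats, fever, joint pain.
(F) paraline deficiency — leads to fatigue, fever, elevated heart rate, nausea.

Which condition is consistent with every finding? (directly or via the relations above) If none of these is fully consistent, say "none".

E

Testing each hypothesis:
(A) Tessaric fever — fails on slowed heart rate, joint pain, increased appetite (predicts elevated heart rate, not slowed heart rate; predicts reduced appetite, not increased appetite)
(B) late-stage kerosis — fails on slowed heart rate, fever, joint pain (predicts elevated heart rate, not slowed heart rate)
(C) Brannigan's condition — slowed heart rate ✗; fever ✓; joint pain ✓; fatigue ✗; increased appetite ✓
(D) Kale-Webb syndrome — fails on slowed heart rate, joint pain, fatigue, increased appetite (predicts elevated heart rate, not slowed heart rate)
(E) Varlen's syndrome — accounts for every observation (slowed heart rate via night sweats → slowed heart rate)
(F) paraline deficiency — fails on slowed heart rate, joint pain, increased appetite (predicts elevated heart rate, not slowed heart rate)
(E) alone accounts for all the evidence.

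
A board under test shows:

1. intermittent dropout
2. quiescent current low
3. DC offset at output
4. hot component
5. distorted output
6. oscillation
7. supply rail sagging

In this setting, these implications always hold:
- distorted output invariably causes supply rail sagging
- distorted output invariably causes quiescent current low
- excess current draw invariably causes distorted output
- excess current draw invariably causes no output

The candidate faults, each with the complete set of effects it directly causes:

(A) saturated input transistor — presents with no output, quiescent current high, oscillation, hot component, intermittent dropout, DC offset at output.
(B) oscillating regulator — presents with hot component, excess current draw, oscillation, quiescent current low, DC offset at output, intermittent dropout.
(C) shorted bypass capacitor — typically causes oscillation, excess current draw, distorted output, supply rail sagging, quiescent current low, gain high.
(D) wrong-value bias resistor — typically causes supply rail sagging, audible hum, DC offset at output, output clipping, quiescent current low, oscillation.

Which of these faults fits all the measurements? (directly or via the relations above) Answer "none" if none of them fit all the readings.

Testing each hypothesis:
(A) saturated input transistor — intermittent dropout +; quiescent current low -; DC offset at output +; hot component +; distorted output -; oscillation +; supply rail sagging -
(B) oscillating regulator — intermittent dropout +; quiescent current low +; DC offset at output +; hot component +; distorted output + (via excess current draw → distorted output); oscillation +; supply rail sagging + (via excess current draw → distorted output → supply rail sagging)
(C) shorted bypass capacitor — does not account for intermittent dropout, DC offset at output, hot component
(D) wrong-value bias resistor — does not account for intermittent dropout, hot component, distorted output
(B) is the only candidate with no mismatches.

B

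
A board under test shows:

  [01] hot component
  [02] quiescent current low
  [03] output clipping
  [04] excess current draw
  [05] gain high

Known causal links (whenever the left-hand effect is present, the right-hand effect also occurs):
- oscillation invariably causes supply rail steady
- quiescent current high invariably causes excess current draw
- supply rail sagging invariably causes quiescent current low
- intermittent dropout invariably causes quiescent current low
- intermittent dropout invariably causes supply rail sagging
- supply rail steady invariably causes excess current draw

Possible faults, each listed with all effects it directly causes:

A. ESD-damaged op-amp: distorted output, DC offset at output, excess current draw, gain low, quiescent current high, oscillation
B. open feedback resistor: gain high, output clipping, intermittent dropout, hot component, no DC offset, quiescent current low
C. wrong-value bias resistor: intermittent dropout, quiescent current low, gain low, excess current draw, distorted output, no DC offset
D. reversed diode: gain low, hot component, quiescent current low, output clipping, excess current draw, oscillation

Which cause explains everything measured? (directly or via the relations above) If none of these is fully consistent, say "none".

none

For each candidate, compare predicted effects to what was observed:
(A) ESD-damaged op-amp — fails on hot component, quiescent current low, output clipping, gain high (predicts quiescent current high, not quiescent current low; predicts gain low, not gain high)
(B) open feedback resistor — hot component +; quiescent current low +; output clipping +; excess current draw -; gain high +
(C) wrong-value bias resistor — fails on hot component, output clipping, gain high (predicts gain low, not gain high)
(D) reversed diode — fails on gain high (predicts gain low, not gain high)
No candidate is consistent with all observations.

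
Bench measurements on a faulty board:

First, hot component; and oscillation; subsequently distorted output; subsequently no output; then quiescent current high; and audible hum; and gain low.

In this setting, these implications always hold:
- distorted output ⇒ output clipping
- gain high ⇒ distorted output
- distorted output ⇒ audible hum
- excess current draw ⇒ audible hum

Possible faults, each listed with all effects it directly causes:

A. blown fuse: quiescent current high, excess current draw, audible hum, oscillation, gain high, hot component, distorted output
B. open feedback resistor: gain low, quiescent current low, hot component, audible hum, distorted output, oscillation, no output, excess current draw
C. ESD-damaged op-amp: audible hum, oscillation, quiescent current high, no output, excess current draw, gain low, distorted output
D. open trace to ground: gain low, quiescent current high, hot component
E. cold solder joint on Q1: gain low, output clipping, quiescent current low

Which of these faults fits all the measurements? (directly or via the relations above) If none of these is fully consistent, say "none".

none

For each candidate, compare predicted effects to what was observed:
(A) blown fuse — hot component +; oscillation +; distorted output +; no output -; quiescent current high +; audible hum +; gain low -
(B) open feedback resistor — fails on quiescent current high (predicts quiescent current low, not quiescent current high)
(C) ESD-damaged op-amp — hot component -; oscillation +; distorted output +; no output +; quiescent current high +; audible hum +; gain low +
(D) open trace to ground — does not account for oscillation, distorted output, no output, audible hum
(E) cold solder joint on Q1 — hot component -; oscillation -; distorted output -; no output -; quiescent current high -; audible hum -; gain low +
None of the listed candidates fits everything.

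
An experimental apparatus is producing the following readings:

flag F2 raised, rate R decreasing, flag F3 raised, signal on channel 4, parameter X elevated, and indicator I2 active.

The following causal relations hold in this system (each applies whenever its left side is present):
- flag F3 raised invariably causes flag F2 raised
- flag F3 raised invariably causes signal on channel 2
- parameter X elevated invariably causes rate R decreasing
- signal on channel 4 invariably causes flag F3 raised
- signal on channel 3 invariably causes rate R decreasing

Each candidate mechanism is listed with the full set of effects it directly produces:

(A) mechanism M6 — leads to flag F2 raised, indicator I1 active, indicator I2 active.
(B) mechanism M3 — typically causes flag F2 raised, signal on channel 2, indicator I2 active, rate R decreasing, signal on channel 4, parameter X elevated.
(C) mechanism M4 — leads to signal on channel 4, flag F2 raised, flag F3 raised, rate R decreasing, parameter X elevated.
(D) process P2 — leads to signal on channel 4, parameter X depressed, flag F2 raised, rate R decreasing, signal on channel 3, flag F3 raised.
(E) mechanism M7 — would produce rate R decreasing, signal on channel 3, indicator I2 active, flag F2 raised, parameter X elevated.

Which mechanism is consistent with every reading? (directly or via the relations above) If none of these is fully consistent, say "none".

For each candidate, compare predicted effects to what was observed:
(A) mechanism M6 — does not account for rate R decreasing, flag F3 raised, signal on channel 4, parameter X elevated
(B) mechanism M3 — flag F2 raised +; rate R decreasing +; flag F3 raised + (via signal on channel 4 → flag F3 raised); signal on channel 4 +; parameter X elevated +; indicator I2 active +
(C) mechanism M4 — does not account for indicator I2 active
(D) process P2 — fails on parameter X elevated, indicator I2 active (predicts parameter X depressed, not parameter X elevated)
(E) mechanism M7 — flag F2 raised +; rate R decreasing +; flag F3 raised -; signal on channel 4 -; parameter X elevated +; indicator I2 active +
(B) is the only candidate with no mismatches.

B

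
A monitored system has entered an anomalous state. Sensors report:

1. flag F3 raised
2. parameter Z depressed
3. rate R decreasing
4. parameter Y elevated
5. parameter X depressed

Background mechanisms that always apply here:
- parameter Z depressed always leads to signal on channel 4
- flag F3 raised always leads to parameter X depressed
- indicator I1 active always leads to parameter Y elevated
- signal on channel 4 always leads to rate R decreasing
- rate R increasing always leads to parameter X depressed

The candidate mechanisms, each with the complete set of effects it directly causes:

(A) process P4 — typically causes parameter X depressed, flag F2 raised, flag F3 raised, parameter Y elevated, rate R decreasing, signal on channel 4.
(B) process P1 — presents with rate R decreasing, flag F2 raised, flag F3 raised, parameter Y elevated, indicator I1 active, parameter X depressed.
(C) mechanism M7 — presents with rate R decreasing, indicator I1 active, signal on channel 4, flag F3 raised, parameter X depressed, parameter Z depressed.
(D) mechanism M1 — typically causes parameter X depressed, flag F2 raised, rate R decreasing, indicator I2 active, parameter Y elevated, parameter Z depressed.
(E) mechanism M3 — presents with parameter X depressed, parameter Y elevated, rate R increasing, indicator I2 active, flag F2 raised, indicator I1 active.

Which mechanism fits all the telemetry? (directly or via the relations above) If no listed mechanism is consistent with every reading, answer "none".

C

Checking each candidate against the observations:
(A) process P4 — does not account for parameter Z depressed
(B) process P1 — flag F3 raised yes; parameter Z depressed NO; rate R decreasing yes; parameter Y elevated yes; parameter X depressed yes
(C) mechanism M7 — flag F3 raised yes; parameter Z depressed yes; rate R decreasing yes; parameter Y elevated yes (by indicator I1 active → parameter Y elevated); parameter X depressed yes
(D) mechanism M1 — flag F3 raised NO; parameter Z depressed yes; rate R decreasing yes; parameter Y elevated yes; parameter X depressed yes
(E) mechanism M3 — flag F3 raised NO; parameter Z depressed NO; rate R decreasing NO; parameter Y elevated yes; parameter X depressed yes
(C) is the only candidate with no mismatches.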